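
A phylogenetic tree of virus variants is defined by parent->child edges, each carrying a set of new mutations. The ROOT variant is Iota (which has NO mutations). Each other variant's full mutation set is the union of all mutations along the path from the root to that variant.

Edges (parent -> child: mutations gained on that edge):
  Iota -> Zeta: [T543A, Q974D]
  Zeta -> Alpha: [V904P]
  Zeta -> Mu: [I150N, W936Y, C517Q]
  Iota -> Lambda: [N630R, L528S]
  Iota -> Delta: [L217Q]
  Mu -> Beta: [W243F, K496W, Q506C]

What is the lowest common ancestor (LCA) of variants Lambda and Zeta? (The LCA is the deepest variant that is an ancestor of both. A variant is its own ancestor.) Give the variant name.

Path from root to Lambda: Iota -> Lambda
  ancestors of Lambda: {Iota, Lambda}
Path from root to Zeta: Iota -> Zeta
  ancestors of Zeta: {Iota, Zeta}
Common ancestors: {Iota}
Walk up from Zeta: Zeta (not in ancestors of Lambda), Iota (in ancestors of Lambda)
Deepest common ancestor (LCA) = Iota

Answer: Iota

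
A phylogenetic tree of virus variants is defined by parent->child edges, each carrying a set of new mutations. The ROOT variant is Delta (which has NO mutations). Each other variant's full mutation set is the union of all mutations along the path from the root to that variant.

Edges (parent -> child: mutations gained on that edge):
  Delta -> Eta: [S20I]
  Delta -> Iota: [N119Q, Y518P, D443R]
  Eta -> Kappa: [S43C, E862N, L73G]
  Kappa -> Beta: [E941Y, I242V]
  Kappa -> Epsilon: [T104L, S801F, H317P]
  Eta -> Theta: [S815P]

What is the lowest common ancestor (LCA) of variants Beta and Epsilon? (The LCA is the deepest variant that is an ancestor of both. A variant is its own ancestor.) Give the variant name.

Path from root to Beta: Delta -> Eta -> Kappa -> Beta
  ancestors of Beta: {Delta, Eta, Kappa, Beta}
Path from root to Epsilon: Delta -> Eta -> Kappa -> Epsilon
  ancestors of Epsilon: {Delta, Eta, Kappa, Epsilon}
Common ancestors: {Delta, Eta, Kappa}
Walk up from Epsilon: Epsilon (not in ancestors of Beta), Kappa (in ancestors of Beta), Eta (in ancestors of Beta), Delta (in ancestors of Beta)
Deepest common ancestor (LCA) = Kappa

Answer: Kappa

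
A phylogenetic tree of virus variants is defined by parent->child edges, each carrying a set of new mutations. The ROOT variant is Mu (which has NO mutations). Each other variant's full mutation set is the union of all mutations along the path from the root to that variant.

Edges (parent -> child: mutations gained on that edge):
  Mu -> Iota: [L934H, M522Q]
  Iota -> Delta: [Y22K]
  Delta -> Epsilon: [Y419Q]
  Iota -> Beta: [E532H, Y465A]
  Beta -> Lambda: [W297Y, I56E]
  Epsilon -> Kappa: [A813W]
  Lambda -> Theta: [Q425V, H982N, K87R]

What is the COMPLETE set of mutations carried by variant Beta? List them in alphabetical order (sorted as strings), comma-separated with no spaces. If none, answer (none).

At Mu: gained [] -> total []
At Iota: gained ['L934H', 'M522Q'] -> total ['L934H', 'M522Q']
At Beta: gained ['E532H', 'Y465A'] -> total ['E532H', 'L934H', 'M522Q', 'Y465A']

Answer: E532H,L934H,M522Q,Y465A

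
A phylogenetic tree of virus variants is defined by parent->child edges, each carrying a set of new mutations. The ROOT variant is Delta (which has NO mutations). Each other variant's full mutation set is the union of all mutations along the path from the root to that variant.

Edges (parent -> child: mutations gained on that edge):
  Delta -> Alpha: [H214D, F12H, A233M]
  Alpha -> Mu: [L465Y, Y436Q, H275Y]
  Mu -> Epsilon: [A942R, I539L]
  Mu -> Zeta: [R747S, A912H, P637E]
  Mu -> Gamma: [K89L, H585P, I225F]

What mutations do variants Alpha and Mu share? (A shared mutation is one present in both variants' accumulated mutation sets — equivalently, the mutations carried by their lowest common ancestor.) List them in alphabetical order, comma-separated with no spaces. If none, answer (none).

Accumulating mutations along path to Alpha:
  At Delta: gained [] -> total []
  At Alpha: gained ['H214D', 'F12H', 'A233M'] -> total ['A233M', 'F12H', 'H214D']
Mutations(Alpha) = ['A233M', 'F12H', 'H214D']
Accumulating mutations along path to Mu:
  At Delta: gained [] -> total []
  At Alpha: gained ['H214D', 'F12H', 'A233M'] -> total ['A233M', 'F12H', 'H214D']
  At Mu: gained ['L465Y', 'Y436Q', 'H275Y'] -> total ['A233M', 'F12H', 'H214D', 'H275Y', 'L465Y', 'Y436Q']
Mutations(Mu) = ['A233M', 'F12H', 'H214D', 'H275Y', 'L465Y', 'Y436Q']
Intersection: ['A233M', 'F12H', 'H214D'] ∩ ['A233M', 'F12H', 'H214D', 'H275Y', 'L465Y', 'Y436Q'] = ['A233M', 'F12H', 'H214D']

Answer: A233M,F12H,H214D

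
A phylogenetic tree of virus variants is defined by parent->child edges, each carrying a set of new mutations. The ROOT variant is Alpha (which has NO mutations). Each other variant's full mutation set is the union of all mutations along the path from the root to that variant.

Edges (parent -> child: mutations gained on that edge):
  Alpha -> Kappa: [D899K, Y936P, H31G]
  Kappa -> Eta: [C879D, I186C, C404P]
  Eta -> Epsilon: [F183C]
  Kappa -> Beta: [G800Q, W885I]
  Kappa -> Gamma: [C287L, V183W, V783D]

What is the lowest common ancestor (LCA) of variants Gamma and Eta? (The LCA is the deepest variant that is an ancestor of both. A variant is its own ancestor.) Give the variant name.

Answer: Kappa

Derivation:
Path from root to Gamma: Alpha -> Kappa -> Gamma
  ancestors of Gamma: {Alpha, Kappa, Gamma}
Path from root to Eta: Alpha -> Kappa -> Eta
  ancestors of Eta: {Alpha, Kappa, Eta}
Common ancestors: {Alpha, Kappa}
Walk up from Eta: Eta (not in ancestors of Gamma), Kappa (in ancestors of Gamma), Alpha (in ancestors of Gamma)
Deepest common ancestor (LCA) = Kappa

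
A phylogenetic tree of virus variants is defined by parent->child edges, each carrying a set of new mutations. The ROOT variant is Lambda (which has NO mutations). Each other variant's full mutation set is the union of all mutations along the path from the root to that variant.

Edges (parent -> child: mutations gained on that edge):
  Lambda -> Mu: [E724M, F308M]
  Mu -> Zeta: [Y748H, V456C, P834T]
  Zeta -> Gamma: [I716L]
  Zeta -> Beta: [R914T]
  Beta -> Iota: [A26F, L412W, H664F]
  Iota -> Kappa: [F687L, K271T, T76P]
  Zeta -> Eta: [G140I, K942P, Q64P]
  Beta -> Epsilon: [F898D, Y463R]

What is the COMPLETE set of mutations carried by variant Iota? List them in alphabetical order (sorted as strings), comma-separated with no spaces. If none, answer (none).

Answer: A26F,E724M,F308M,H664F,L412W,P834T,R914T,V456C,Y748H

Derivation:
At Lambda: gained [] -> total []
At Mu: gained ['E724M', 'F308M'] -> total ['E724M', 'F308M']
At Zeta: gained ['Y748H', 'V456C', 'P834T'] -> total ['E724M', 'F308M', 'P834T', 'V456C', 'Y748H']
At Beta: gained ['R914T'] -> total ['E724M', 'F308M', 'P834T', 'R914T', 'V456C', 'Y748H']
At Iota: gained ['A26F', 'L412W', 'H664F'] -> total ['A26F', 'E724M', 'F308M', 'H664F', 'L412W', 'P834T', 'R914T', 'V456C', 'Y748H']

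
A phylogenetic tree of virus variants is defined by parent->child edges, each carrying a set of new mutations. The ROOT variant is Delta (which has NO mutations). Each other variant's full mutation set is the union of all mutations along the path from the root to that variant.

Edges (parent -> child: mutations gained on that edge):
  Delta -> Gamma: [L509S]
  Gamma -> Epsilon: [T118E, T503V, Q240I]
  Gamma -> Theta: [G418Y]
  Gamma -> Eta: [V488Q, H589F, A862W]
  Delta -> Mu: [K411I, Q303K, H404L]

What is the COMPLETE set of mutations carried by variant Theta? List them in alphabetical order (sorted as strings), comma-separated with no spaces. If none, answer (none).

Answer: G418Y,L509S

Derivation:
At Delta: gained [] -> total []
At Gamma: gained ['L509S'] -> total ['L509S']
At Theta: gained ['G418Y'] -> total ['G418Y', 'L509S']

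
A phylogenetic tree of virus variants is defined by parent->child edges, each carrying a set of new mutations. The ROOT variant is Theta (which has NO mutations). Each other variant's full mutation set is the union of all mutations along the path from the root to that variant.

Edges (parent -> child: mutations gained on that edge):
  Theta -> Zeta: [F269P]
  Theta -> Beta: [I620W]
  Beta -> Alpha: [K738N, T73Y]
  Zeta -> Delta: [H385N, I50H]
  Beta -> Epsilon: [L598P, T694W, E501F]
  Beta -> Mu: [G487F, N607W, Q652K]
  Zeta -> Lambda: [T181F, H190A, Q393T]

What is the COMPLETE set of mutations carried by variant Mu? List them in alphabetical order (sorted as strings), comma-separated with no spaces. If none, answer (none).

At Theta: gained [] -> total []
At Beta: gained ['I620W'] -> total ['I620W']
At Mu: gained ['G487F', 'N607W', 'Q652K'] -> total ['G487F', 'I620W', 'N607W', 'Q652K']

Answer: G487F,I620W,N607W,Q652K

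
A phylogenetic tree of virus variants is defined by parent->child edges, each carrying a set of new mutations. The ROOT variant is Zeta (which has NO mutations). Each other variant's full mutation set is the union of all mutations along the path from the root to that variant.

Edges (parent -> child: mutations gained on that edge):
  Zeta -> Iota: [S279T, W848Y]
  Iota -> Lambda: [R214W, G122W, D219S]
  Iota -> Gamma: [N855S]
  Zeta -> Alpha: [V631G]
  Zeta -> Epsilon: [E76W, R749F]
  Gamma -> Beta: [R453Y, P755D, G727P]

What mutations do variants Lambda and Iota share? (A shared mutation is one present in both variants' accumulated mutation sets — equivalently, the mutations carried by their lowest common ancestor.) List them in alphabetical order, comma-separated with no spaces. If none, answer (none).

Accumulating mutations along path to Lambda:
  At Zeta: gained [] -> total []
  At Iota: gained ['S279T', 'W848Y'] -> total ['S279T', 'W848Y']
  At Lambda: gained ['R214W', 'G122W', 'D219S'] -> total ['D219S', 'G122W', 'R214W', 'S279T', 'W848Y']
Mutations(Lambda) = ['D219S', 'G122W', 'R214W', 'S279T', 'W848Y']
Accumulating mutations along path to Iota:
  At Zeta: gained [] -> total []
  At Iota: gained ['S279T', 'W848Y'] -> total ['S279T', 'W848Y']
Mutations(Iota) = ['S279T', 'W848Y']
Intersection: ['D219S', 'G122W', 'R214W', 'S279T', 'W848Y'] ∩ ['S279T', 'W848Y'] = ['S279T', 'W848Y']

Answer: S279T,W848Y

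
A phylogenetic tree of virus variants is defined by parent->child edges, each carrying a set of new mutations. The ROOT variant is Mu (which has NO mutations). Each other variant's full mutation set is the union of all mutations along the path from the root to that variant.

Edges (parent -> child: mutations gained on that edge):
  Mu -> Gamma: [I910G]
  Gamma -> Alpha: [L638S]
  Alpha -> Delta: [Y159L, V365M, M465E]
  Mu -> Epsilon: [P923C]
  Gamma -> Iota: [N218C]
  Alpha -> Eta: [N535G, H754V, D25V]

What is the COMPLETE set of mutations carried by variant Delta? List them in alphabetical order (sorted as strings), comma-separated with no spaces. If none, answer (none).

At Mu: gained [] -> total []
At Gamma: gained ['I910G'] -> total ['I910G']
At Alpha: gained ['L638S'] -> total ['I910G', 'L638S']
At Delta: gained ['Y159L', 'V365M', 'M465E'] -> total ['I910G', 'L638S', 'M465E', 'V365M', 'Y159L']

Answer: I910G,L638S,M465E,V365M,Y159L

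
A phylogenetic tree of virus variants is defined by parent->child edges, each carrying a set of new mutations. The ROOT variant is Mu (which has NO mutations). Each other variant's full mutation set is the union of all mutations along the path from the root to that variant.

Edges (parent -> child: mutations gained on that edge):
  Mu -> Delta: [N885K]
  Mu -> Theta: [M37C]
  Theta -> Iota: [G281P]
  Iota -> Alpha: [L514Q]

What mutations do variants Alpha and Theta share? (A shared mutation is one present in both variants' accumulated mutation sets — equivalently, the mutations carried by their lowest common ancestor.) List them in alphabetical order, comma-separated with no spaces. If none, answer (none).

Accumulating mutations along path to Alpha:
  At Mu: gained [] -> total []
  At Theta: gained ['M37C'] -> total ['M37C']
  At Iota: gained ['G281P'] -> total ['G281P', 'M37C']
  At Alpha: gained ['L514Q'] -> total ['G281P', 'L514Q', 'M37C']
Mutations(Alpha) = ['G281P', 'L514Q', 'M37C']
Accumulating mutations along path to Theta:
  At Mu: gained [] -> total []
  At Theta: gained ['M37C'] -> total ['M37C']
Mutations(Theta) = ['M37C']
Intersection: ['G281P', 'L514Q', 'M37C'] ∩ ['M37C'] = ['M37C']

Answer: M37C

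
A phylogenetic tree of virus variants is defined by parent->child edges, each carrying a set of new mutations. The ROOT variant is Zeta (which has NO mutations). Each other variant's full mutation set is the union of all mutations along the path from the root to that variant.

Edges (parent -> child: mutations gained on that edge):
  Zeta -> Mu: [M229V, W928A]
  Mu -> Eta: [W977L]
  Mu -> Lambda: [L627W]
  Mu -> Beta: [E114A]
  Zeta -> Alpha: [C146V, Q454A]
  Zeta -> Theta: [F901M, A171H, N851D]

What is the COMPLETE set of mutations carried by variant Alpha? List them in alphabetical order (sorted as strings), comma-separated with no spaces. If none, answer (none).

At Zeta: gained [] -> total []
At Alpha: gained ['C146V', 'Q454A'] -> total ['C146V', 'Q454A']

Answer: C146V,Q454A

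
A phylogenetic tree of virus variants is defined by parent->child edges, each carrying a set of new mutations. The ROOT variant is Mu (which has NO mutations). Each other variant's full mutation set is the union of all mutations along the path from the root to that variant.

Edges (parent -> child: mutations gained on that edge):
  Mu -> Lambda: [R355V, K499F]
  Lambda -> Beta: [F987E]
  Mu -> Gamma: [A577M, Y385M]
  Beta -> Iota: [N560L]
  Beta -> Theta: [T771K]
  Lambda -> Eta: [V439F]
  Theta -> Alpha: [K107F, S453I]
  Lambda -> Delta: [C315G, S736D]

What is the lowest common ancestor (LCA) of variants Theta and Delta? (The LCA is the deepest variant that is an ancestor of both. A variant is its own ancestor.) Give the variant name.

Path from root to Theta: Mu -> Lambda -> Beta -> Theta
  ancestors of Theta: {Mu, Lambda, Beta, Theta}
Path from root to Delta: Mu -> Lambda -> Delta
  ancestors of Delta: {Mu, Lambda, Delta}
Common ancestors: {Mu, Lambda}
Walk up from Delta: Delta (not in ancestors of Theta), Lambda (in ancestors of Theta), Mu (in ancestors of Theta)
Deepest common ancestor (LCA) = Lambda

Answer: Lambda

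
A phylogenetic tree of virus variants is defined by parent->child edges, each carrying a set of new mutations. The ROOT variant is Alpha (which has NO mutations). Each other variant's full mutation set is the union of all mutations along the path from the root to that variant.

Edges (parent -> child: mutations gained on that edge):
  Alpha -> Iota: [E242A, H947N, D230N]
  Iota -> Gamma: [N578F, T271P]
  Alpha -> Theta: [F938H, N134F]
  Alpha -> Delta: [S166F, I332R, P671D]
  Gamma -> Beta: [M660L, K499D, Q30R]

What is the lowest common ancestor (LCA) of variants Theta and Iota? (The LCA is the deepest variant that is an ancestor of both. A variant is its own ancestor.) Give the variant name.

Answer: Alpha

Derivation:
Path from root to Theta: Alpha -> Theta
  ancestors of Theta: {Alpha, Theta}
Path from root to Iota: Alpha -> Iota
  ancestors of Iota: {Alpha, Iota}
Common ancestors: {Alpha}
Walk up from Iota: Iota (not in ancestors of Theta), Alpha (in ancestors of Theta)
Deepest common ancestor (LCA) = Alpha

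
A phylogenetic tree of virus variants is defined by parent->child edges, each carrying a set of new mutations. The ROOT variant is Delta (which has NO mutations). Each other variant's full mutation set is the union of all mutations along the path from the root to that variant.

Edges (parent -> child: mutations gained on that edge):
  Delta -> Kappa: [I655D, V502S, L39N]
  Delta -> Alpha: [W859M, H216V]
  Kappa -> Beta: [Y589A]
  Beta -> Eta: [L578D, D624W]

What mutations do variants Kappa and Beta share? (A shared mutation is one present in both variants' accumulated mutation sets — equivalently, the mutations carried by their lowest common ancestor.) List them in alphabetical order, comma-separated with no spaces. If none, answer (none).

Answer: I655D,L39N,V502S

Derivation:
Accumulating mutations along path to Kappa:
  At Delta: gained [] -> total []
  At Kappa: gained ['I655D', 'V502S', 'L39N'] -> total ['I655D', 'L39N', 'V502S']
Mutations(Kappa) = ['I655D', 'L39N', 'V502S']
Accumulating mutations along path to Beta:
  At Delta: gained [] -> total []
  At Kappa: gained ['I655D', 'V502S', 'L39N'] -> total ['I655D', 'L39N', 'V502S']
  At Beta: gained ['Y589A'] -> total ['I655D', 'L39N', 'V502S', 'Y589A']
Mutations(Beta) = ['I655D', 'L39N', 'V502S', 'Y589A']
Intersection: ['I655D', 'L39N', 'V502S'] ∩ ['I655D', 'L39N', 'V502S', 'Y589A'] = ['I655D', 'L39N', 'V502S']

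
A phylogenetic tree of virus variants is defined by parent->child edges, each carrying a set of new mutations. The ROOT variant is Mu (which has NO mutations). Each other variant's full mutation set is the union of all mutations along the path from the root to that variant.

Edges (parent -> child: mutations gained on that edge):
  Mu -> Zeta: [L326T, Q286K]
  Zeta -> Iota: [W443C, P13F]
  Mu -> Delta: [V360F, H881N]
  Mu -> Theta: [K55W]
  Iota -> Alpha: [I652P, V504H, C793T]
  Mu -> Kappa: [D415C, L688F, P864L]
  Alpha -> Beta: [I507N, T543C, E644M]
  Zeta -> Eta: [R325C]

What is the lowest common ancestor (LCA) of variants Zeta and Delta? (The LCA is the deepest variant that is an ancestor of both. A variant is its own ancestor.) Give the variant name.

Answer: Mu

Derivation:
Path from root to Zeta: Mu -> Zeta
  ancestors of Zeta: {Mu, Zeta}
Path from root to Delta: Mu -> Delta
  ancestors of Delta: {Mu, Delta}
Common ancestors: {Mu}
Walk up from Delta: Delta (not in ancestors of Zeta), Mu (in ancestors of Zeta)
Deepest common ancestor (LCA) = Mu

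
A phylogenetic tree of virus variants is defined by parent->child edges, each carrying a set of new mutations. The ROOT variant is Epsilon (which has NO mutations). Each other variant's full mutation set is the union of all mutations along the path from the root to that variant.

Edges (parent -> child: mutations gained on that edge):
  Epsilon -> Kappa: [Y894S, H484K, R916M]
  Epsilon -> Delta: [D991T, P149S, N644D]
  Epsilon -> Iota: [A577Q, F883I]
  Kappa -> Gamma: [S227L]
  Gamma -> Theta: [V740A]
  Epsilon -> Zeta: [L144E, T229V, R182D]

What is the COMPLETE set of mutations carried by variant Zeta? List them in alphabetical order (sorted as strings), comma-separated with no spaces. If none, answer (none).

At Epsilon: gained [] -> total []
At Zeta: gained ['L144E', 'T229V', 'R182D'] -> total ['L144E', 'R182D', 'T229V']

Answer: L144E,R182D,T229V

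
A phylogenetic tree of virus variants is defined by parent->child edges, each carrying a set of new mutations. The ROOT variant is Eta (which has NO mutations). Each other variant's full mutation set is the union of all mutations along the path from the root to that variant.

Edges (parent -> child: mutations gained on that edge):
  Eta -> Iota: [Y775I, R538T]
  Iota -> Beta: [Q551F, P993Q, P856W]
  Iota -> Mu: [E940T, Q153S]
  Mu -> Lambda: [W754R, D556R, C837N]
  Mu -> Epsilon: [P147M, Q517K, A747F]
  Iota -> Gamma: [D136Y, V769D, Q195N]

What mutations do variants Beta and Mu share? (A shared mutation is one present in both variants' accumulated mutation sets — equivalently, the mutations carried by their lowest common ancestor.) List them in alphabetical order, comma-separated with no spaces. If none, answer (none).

Accumulating mutations along path to Beta:
  At Eta: gained [] -> total []
  At Iota: gained ['Y775I', 'R538T'] -> total ['R538T', 'Y775I']
  At Beta: gained ['Q551F', 'P993Q', 'P856W'] -> total ['P856W', 'P993Q', 'Q551F', 'R538T', 'Y775I']
Mutations(Beta) = ['P856W', 'P993Q', 'Q551F', 'R538T', 'Y775I']
Accumulating mutations along path to Mu:
  At Eta: gained [] -> total []
  At Iota: gained ['Y775I', 'R538T'] -> total ['R538T', 'Y775I']
  At Mu: gained ['E940T', 'Q153S'] -> total ['E940T', 'Q153S', 'R538T', 'Y775I']
Mutations(Mu) = ['E940T', 'Q153S', 'R538T', 'Y775I']
Intersection: ['P856W', 'P993Q', 'Q551F', 'R538T', 'Y775I'] ∩ ['E940T', 'Q153S', 'R538T', 'Y775I'] = ['R538T', 'Y775I']

Answer: R538T,Y775I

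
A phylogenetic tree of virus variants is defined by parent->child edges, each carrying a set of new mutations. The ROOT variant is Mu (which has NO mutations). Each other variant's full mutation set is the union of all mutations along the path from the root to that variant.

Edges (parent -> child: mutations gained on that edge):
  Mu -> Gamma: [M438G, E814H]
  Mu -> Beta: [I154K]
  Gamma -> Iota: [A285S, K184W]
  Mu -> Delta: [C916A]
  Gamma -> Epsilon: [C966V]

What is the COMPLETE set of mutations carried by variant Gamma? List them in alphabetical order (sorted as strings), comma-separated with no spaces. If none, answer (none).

Answer: E814H,M438G

Derivation:
At Mu: gained [] -> total []
At Gamma: gained ['M438G', 'E814H'] -> total ['E814H', 'M438G']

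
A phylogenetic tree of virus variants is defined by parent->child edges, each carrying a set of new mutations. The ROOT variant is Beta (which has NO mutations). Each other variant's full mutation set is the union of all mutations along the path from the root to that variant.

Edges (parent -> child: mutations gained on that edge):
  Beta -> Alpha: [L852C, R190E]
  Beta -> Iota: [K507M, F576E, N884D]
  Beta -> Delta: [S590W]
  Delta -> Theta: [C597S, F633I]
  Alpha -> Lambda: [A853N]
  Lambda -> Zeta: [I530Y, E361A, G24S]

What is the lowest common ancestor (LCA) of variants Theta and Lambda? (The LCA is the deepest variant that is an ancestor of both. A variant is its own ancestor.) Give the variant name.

Path from root to Theta: Beta -> Delta -> Theta
  ancestors of Theta: {Beta, Delta, Theta}
Path from root to Lambda: Beta -> Alpha -> Lambda
  ancestors of Lambda: {Beta, Alpha, Lambda}
Common ancestors: {Beta}
Walk up from Lambda: Lambda (not in ancestors of Theta), Alpha (not in ancestors of Theta), Beta (in ancestors of Theta)
Deepest common ancestor (LCA) = Beta

Answer: Beta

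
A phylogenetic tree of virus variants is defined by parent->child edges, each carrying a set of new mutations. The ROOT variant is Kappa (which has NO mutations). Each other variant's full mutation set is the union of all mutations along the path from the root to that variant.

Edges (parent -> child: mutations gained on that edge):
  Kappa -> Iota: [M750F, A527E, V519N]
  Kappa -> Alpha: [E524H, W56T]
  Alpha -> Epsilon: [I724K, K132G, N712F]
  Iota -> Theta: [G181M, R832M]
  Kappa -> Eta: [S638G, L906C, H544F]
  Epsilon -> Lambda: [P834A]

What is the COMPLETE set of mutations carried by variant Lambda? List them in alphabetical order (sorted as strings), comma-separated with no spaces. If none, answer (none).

At Kappa: gained [] -> total []
At Alpha: gained ['E524H', 'W56T'] -> total ['E524H', 'W56T']
At Epsilon: gained ['I724K', 'K132G', 'N712F'] -> total ['E524H', 'I724K', 'K132G', 'N712F', 'W56T']
At Lambda: gained ['P834A'] -> total ['E524H', 'I724K', 'K132G', 'N712F', 'P834A', 'W56T']

Answer: E524H,I724K,K132G,N712F,P834A,W56T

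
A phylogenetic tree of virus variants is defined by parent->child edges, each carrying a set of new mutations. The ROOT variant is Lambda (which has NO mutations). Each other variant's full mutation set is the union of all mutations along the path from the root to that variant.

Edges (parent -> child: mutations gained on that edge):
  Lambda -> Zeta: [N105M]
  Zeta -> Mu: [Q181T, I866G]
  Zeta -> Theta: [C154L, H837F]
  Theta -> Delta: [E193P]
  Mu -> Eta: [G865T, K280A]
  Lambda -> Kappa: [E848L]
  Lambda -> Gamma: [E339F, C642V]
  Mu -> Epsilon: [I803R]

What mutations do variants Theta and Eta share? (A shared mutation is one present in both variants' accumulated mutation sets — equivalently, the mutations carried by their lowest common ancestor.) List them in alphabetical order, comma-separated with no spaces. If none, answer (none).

Answer: N105M

Derivation:
Accumulating mutations along path to Theta:
  At Lambda: gained [] -> total []
  At Zeta: gained ['N105M'] -> total ['N105M']
  At Theta: gained ['C154L', 'H837F'] -> total ['C154L', 'H837F', 'N105M']
Mutations(Theta) = ['C154L', 'H837F', 'N105M']
Accumulating mutations along path to Eta:
  At Lambda: gained [] -> total []
  At Zeta: gained ['N105M'] -> total ['N105M']
  At Mu: gained ['Q181T', 'I866G'] -> total ['I866G', 'N105M', 'Q181T']
  At Eta: gained ['G865T', 'K280A'] -> total ['G865T', 'I866G', 'K280A', 'N105M', 'Q181T']
Mutations(Eta) = ['G865T', 'I866G', 'K280A', 'N105M', 'Q181T']
Intersection: ['C154L', 'H837F', 'N105M'] ∩ ['G865T', 'I866G', 'K280A', 'N105M', 'Q181T'] = ['N105M']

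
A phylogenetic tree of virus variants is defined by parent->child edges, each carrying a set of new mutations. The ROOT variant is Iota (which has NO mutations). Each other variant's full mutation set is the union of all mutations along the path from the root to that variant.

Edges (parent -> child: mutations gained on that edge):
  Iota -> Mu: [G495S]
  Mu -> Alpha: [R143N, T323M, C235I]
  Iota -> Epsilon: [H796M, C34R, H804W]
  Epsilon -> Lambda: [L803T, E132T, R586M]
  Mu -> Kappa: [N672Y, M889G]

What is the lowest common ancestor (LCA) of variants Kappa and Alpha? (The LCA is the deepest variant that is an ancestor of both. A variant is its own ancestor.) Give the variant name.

Answer: Mu

Derivation:
Path from root to Kappa: Iota -> Mu -> Kappa
  ancestors of Kappa: {Iota, Mu, Kappa}
Path from root to Alpha: Iota -> Mu -> Alpha
  ancestors of Alpha: {Iota, Mu, Alpha}
Common ancestors: {Iota, Mu}
Walk up from Alpha: Alpha (not in ancestors of Kappa), Mu (in ancestors of Kappa), Iota (in ancestors of Kappa)
Deepest common ancestor (LCA) = Mu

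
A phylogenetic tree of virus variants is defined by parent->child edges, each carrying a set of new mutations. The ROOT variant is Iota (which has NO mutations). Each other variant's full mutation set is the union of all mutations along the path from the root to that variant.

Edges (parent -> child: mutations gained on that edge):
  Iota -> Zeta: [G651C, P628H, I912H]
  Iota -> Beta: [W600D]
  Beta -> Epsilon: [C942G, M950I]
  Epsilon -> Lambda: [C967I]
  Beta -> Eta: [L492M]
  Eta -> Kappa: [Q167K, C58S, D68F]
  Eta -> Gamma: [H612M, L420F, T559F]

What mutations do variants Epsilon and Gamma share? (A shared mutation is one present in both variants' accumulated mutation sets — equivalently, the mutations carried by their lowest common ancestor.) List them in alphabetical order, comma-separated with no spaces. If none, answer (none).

Accumulating mutations along path to Epsilon:
  At Iota: gained [] -> total []
  At Beta: gained ['W600D'] -> total ['W600D']
  At Epsilon: gained ['C942G', 'M950I'] -> total ['C942G', 'M950I', 'W600D']
Mutations(Epsilon) = ['C942G', 'M950I', 'W600D']
Accumulating mutations along path to Gamma:
  At Iota: gained [] -> total []
  At Beta: gained ['W600D'] -> total ['W600D']
  At Eta: gained ['L492M'] -> total ['L492M', 'W600D']
  At Gamma: gained ['H612M', 'L420F', 'T559F'] -> total ['H612M', 'L420F', 'L492M', 'T559F', 'W600D']
Mutations(Gamma) = ['H612M', 'L420F', 'L492M', 'T559F', 'W600D']
Intersection: ['C942G', 'M950I', 'W600D'] ∩ ['H612M', 'L420F', 'L492M', 'T559F', 'W600D'] = ['W600D']

Answer: W600D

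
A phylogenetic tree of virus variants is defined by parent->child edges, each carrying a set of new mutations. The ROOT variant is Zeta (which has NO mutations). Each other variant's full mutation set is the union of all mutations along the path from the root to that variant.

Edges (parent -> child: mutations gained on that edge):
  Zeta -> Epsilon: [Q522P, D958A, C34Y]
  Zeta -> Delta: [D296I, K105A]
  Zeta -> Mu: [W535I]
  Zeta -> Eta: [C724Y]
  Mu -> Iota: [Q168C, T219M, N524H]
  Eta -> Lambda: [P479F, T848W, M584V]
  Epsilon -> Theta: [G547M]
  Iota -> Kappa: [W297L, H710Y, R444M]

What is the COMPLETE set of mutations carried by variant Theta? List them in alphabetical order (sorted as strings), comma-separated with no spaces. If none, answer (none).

Answer: C34Y,D958A,G547M,Q522P

Derivation:
At Zeta: gained [] -> total []
At Epsilon: gained ['Q522P', 'D958A', 'C34Y'] -> total ['C34Y', 'D958A', 'Q522P']
At Theta: gained ['G547M'] -> total ['C34Y', 'D958A', 'G547M', 'Q522P']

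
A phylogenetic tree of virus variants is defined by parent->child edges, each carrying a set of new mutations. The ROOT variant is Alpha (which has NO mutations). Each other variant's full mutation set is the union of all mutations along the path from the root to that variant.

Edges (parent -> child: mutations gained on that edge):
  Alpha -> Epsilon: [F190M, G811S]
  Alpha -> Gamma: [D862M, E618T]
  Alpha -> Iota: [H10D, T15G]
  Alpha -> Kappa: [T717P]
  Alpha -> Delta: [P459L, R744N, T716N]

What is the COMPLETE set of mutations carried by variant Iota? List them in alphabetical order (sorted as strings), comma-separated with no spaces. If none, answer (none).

Answer: H10D,T15G

Derivation:
At Alpha: gained [] -> total []
At Iota: gained ['H10D', 'T15G'] -> total ['H10D', 'T15G']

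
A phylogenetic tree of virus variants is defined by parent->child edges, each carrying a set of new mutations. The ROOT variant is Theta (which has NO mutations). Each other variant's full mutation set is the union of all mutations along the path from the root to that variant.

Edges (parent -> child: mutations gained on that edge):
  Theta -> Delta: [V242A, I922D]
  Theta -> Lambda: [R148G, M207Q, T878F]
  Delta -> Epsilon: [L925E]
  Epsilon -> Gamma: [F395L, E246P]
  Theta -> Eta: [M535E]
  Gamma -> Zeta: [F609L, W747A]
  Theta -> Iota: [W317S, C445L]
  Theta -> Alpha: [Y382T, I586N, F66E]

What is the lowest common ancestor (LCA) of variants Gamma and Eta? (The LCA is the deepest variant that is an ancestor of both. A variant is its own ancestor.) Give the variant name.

Answer: Theta

Derivation:
Path from root to Gamma: Theta -> Delta -> Epsilon -> Gamma
  ancestors of Gamma: {Theta, Delta, Epsilon, Gamma}
Path from root to Eta: Theta -> Eta
  ancestors of Eta: {Theta, Eta}
Common ancestors: {Theta}
Walk up from Eta: Eta (not in ancestors of Gamma), Theta (in ancestors of Gamma)
Deepest common ancestor (LCA) = Theta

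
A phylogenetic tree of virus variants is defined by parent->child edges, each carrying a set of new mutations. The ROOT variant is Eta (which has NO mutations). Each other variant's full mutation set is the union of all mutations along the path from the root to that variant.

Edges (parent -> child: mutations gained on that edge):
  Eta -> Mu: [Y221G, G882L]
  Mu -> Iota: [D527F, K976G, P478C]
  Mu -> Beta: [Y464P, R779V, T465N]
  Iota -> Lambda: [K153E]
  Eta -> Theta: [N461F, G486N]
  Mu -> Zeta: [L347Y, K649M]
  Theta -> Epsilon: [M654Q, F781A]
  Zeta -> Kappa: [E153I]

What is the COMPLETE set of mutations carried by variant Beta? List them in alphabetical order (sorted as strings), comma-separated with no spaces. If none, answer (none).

Answer: G882L,R779V,T465N,Y221G,Y464P

Derivation:
At Eta: gained [] -> total []
At Mu: gained ['Y221G', 'G882L'] -> total ['G882L', 'Y221G']
At Beta: gained ['Y464P', 'R779V', 'T465N'] -> total ['G882L', 'R779V', 'T465N', 'Y221G', 'Y464P']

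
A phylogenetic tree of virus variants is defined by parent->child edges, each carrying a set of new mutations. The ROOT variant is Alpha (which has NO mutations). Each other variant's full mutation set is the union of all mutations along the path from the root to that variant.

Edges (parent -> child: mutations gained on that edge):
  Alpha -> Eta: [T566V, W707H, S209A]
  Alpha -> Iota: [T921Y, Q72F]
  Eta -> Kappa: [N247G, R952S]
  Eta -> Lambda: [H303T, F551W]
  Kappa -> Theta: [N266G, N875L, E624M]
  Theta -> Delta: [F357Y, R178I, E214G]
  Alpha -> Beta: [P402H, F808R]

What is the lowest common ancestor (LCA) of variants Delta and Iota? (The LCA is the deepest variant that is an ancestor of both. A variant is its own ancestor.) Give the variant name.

Answer: Alpha

Derivation:
Path from root to Delta: Alpha -> Eta -> Kappa -> Theta -> Delta
  ancestors of Delta: {Alpha, Eta, Kappa, Theta, Delta}
Path from root to Iota: Alpha -> Iota
  ancestors of Iota: {Alpha, Iota}
Common ancestors: {Alpha}
Walk up from Iota: Iota (not in ancestors of Delta), Alpha (in ancestors of Delta)
Deepest common ancestor (LCA) = Alpha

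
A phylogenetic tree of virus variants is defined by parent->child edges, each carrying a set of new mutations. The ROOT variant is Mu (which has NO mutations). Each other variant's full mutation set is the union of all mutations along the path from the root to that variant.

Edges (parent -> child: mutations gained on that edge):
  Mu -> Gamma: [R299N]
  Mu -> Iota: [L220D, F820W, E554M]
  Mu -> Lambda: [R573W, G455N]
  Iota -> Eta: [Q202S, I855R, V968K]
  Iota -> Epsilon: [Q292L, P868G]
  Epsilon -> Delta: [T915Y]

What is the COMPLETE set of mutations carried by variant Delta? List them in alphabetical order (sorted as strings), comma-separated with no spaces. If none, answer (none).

Answer: E554M,F820W,L220D,P868G,Q292L,T915Y

Derivation:
At Mu: gained [] -> total []
At Iota: gained ['L220D', 'F820W', 'E554M'] -> total ['E554M', 'F820W', 'L220D']
At Epsilon: gained ['Q292L', 'P868G'] -> total ['E554M', 'F820W', 'L220D', 'P868G', 'Q292L']
At Delta: gained ['T915Y'] -> total ['E554M', 'F820W', 'L220D', 'P868G', 'Q292L', 'T915Y']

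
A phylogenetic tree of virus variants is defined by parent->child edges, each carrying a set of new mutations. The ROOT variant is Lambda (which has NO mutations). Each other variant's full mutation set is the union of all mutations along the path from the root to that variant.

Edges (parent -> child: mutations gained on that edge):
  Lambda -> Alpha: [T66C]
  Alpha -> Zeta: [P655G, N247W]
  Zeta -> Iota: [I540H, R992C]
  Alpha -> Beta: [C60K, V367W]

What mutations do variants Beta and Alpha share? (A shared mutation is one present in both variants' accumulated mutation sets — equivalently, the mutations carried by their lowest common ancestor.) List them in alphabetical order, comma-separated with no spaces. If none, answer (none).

Answer: T66C

Derivation:
Accumulating mutations along path to Beta:
  At Lambda: gained [] -> total []
  At Alpha: gained ['T66C'] -> total ['T66C']
  At Beta: gained ['C60K', 'V367W'] -> total ['C60K', 'T66C', 'V367W']
Mutations(Beta) = ['C60K', 'T66C', 'V367W']
Accumulating mutations along path to Alpha:
  At Lambda: gained [] -> total []
  At Alpha: gained ['T66C'] -> total ['T66C']
Mutations(Alpha) = ['T66C']
Intersection: ['C60K', 'T66C', 'V367W'] ∩ ['T66C'] = ['T66C']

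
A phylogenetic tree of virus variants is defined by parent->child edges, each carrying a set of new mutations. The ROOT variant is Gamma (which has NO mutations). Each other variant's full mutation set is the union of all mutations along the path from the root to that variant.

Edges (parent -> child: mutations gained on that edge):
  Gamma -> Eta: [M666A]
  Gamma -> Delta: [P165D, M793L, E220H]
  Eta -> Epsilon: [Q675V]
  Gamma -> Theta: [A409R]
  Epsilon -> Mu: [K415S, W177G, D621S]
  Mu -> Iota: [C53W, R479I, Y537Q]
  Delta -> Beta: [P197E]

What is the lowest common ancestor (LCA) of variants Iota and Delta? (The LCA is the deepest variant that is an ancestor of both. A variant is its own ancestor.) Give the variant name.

Answer: Gamma

Derivation:
Path from root to Iota: Gamma -> Eta -> Epsilon -> Mu -> Iota
  ancestors of Iota: {Gamma, Eta, Epsilon, Mu, Iota}
Path from root to Delta: Gamma -> Delta
  ancestors of Delta: {Gamma, Delta}
Common ancestors: {Gamma}
Walk up from Delta: Delta (not in ancestors of Iota), Gamma (in ancestors of Iota)
Deepest common ancestor (LCA) = Gamma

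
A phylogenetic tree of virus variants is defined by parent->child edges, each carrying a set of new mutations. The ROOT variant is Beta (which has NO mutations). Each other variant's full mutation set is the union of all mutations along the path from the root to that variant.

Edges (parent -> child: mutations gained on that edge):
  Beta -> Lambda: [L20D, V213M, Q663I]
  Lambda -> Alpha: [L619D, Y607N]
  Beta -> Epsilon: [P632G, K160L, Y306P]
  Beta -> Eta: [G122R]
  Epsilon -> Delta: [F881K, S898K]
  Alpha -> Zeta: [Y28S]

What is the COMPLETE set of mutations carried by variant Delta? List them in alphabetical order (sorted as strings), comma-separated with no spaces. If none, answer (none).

Answer: F881K,K160L,P632G,S898K,Y306P

Derivation:
At Beta: gained [] -> total []
At Epsilon: gained ['P632G', 'K160L', 'Y306P'] -> total ['K160L', 'P632G', 'Y306P']
At Delta: gained ['F881K', 'S898K'] -> total ['F881K', 'K160L', 'P632G', 'S898K', 'Y306P']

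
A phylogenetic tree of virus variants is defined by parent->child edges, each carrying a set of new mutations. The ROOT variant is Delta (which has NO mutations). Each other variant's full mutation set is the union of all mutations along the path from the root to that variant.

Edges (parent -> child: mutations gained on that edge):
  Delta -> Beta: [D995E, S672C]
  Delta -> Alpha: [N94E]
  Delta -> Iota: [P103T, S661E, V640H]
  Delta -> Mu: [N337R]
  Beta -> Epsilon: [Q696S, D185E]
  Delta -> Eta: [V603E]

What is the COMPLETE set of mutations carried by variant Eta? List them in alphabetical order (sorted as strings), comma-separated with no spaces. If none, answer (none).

At Delta: gained [] -> total []
At Eta: gained ['V603E'] -> total ['V603E']

Answer: V603E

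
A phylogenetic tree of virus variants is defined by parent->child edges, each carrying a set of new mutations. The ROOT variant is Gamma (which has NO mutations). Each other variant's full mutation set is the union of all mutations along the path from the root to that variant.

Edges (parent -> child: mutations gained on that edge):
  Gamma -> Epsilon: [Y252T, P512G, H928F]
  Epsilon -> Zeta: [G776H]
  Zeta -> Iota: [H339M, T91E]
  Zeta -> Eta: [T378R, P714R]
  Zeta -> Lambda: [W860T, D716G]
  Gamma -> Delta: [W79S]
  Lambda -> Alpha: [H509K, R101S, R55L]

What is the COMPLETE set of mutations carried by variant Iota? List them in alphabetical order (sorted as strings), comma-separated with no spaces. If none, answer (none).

Answer: G776H,H339M,H928F,P512G,T91E,Y252T

Derivation:
At Gamma: gained [] -> total []
At Epsilon: gained ['Y252T', 'P512G', 'H928F'] -> total ['H928F', 'P512G', 'Y252T']
At Zeta: gained ['G776H'] -> total ['G776H', 'H928F', 'P512G', 'Y252T']
At Iota: gained ['H339M', 'T91E'] -> total ['G776H', 'H339M', 'H928F', 'P512G', 'T91E', 'Y252T']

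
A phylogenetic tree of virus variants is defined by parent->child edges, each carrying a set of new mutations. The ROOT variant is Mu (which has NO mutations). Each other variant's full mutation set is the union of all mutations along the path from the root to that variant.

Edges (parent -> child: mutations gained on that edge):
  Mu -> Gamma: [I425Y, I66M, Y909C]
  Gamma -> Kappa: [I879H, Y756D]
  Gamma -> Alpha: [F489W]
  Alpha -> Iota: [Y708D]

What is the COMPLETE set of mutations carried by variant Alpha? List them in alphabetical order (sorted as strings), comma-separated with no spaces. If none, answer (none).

Answer: F489W,I425Y,I66M,Y909C

Derivation:
At Mu: gained [] -> total []
At Gamma: gained ['I425Y', 'I66M', 'Y909C'] -> total ['I425Y', 'I66M', 'Y909C']
At Alpha: gained ['F489W'] -> total ['F489W', 'I425Y', 'I66M', 'Y909C']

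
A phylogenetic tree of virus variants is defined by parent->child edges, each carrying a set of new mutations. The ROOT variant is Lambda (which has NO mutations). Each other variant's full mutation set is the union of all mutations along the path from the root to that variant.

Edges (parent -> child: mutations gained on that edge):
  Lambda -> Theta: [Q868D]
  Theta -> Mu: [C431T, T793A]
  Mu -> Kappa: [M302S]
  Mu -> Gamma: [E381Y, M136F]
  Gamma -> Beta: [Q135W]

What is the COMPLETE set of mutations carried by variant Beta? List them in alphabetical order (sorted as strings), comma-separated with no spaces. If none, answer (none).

At Lambda: gained [] -> total []
At Theta: gained ['Q868D'] -> total ['Q868D']
At Mu: gained ['C431T', 'T793A'] -> total ['C431T', 'Q868D', 'T793A']
At Gamma: gained ['E381Y', 'M136F'] -> total ['C431T', 'E381Y', 'M136F', 'Q868D', 'T793A']
At Beta: gained ['Q135W'] -> total ['C431T', 'E381Y', 'M136F', 'Q135W', 'Q868D', 'T793A']

Answer: C431T,E381Y,M136F,Q135W,Q868D,T793A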